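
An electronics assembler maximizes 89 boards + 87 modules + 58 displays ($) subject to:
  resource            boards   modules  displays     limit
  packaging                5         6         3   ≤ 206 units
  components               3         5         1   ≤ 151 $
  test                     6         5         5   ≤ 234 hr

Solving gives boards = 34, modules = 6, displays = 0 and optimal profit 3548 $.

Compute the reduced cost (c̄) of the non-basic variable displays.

Check each constraint at x*: packaging 206/206 (tight); components 132/151 (slack 19); test 234/234 (tight).
Slack constraints have shadow price 0 (complementary slackness).
Dual feasibility on the basic columns requires 5·y_packaging + 6·y_test = 89, 6·y_packaging + 5·y_test = 87.
This yields shadow prices y_packaging = 7, y_test = 9.
Reduced cost of displays: c₃ − yᵀa₃ = 58 − (7·3 + 9·5) = 58 − 66 = -8.

-8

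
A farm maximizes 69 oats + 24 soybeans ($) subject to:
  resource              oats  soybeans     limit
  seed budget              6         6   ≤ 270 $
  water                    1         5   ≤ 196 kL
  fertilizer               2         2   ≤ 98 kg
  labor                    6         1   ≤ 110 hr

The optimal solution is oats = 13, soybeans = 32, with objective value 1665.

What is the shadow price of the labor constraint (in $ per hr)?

Binding: seed budget and labor. Non-binding: water (23 unused), fertilizer (8 unused).
Slack constraints have shadow price 0 (complementary slackness).
Dual feasibility on the basic columns requires 6·y_seed budget + 6·y_labor = 69, 6·y_seed budget + 1·y_labor = 24.
→ y_seed budget = 2.5 and y_labor = 9.
Shadow price of labor = 9.

9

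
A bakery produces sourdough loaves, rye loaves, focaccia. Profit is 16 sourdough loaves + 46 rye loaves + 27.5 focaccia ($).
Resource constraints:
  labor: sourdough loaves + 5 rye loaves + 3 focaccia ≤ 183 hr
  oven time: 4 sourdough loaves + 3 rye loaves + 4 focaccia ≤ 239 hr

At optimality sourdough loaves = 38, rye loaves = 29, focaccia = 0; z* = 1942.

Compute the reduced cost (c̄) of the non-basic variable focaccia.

-4.5

At the optimum: labor uses 183 of 183 (binding); oven time uses 239 of 239 (binding).
Dual feasibility on the basic columns requires 1·y_labor + 4·y_oven time = 16, 5·y_labor + 3·y_oven time = 46.
This yields shadow prices y_labor = 8, y_oven time = 2.
Reduced cost of focaccia: c₃ − yᵀa₃ = 27.5 − (8·3 + 2·4) = 27.5 − 32 = -4.5.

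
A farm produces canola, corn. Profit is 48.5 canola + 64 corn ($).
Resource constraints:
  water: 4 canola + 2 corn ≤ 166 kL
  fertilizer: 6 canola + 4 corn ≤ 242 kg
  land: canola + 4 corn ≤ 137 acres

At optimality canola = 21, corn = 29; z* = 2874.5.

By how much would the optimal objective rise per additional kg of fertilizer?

Check each constraint at x*: water 142/166 (slack 24); fertilizer 242/242 (tight); land 137/137 (tight).
Slack constraints have shadow price 0 (complementary slackness).
Dual feasibility on the basic columns requires 6·y_fertilizer + 1·y_land = 48.5, 4·y_fertilizer + 4·y_land = 64.
Solving: y_fertilizer = 6.5, y_land = 9.5.
Shadow price of fertilizer = 6.5.

6.5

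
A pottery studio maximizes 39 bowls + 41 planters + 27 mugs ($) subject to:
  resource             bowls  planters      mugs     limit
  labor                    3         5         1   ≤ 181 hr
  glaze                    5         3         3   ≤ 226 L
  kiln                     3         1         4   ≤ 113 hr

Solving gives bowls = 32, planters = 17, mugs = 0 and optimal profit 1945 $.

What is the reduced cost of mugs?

Binding: labor and kiln. Non-binding: glaze (15 unused).
By complementary slackness, y = 0 for the non-binding constraint.
The binding rows give the dual system: 3·y_labor + 3·y_kiln = 39 and 5·y_labor + 1·y_kiln = 41.
→ y_labor = 7 and y_kiln = 6.
Reduced cost of mugs: c₃ − yᵀa₃ = 27 − (7·1 + 6·4) = 27 − 31 = -4.

-4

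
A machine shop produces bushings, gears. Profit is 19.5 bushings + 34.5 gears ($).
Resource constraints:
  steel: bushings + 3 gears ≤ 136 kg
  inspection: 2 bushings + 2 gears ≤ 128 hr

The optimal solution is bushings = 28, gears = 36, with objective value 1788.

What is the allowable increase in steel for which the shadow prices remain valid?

Binding constraints: steel, inspection. The basis is B = [[1,3],[2,2]] with det -4.
Per unit increase in steel, x* moves by d = (-0.5, 0.5).
The basis stays optimal until bushings reaches 0; allowable increase = 56 kg.

56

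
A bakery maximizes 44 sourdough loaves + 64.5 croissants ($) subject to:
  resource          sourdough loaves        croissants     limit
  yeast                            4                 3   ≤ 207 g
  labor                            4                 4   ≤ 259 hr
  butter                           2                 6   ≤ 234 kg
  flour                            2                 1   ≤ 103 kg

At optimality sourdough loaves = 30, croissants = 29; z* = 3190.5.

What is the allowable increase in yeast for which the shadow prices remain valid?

25.2

Binding constraints: yeast, butter. The basis is B = [[4,3],[2,6]] with det 18.
Per unit increase in yeast, x* moves by d = (0.3333, -0.1111).
The basis stays optimal until flour becomes binding; allowable increase = 25.2 g.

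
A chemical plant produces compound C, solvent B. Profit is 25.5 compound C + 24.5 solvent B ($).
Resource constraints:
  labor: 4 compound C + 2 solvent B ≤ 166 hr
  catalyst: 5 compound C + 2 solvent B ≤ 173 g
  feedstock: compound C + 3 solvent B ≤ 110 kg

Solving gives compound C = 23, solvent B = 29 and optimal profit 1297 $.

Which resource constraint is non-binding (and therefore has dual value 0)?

labor: 150/166 (slack 16)
catalyst: 173/173 (binding)
feedstock: 110/110 (binding)
By complementary slackness, a constraint with positive slack has shadow price 0 → labor.

labor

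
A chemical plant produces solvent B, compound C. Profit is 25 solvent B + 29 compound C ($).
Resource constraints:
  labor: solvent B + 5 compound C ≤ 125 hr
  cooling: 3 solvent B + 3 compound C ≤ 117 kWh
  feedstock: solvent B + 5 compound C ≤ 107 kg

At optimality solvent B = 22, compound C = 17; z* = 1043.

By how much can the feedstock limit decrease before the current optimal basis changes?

Binding constraints: cooling, feedstock. The basis is B = [[3,3],[1,5]] with det 12.
Per unit decrease in feedstock, x* moves by d = (0.25, -0.25).
The basis stays optimal until compound C reaches 0; allowable decrease = 68 kg.

68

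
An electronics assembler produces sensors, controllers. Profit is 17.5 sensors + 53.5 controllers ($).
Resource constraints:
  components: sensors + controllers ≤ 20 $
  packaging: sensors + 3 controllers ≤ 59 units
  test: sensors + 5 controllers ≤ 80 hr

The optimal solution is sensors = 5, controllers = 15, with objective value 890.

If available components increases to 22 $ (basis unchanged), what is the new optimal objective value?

Binding: components and test. Non-binding: packaging (9 unused).
By complementary slackness, y = 0 for the non-binding constraint.
From A_Bᵀ y = c: 1·y_components + 1·y_test = 17.5; 1·y_components + 5·y_test = 53.5.
→ y_components = 8.5 and y_test = 9.
Δz = y_components·Δb = 8.5 × (2) = 17, so new z* = 890 + 17 = 907.

907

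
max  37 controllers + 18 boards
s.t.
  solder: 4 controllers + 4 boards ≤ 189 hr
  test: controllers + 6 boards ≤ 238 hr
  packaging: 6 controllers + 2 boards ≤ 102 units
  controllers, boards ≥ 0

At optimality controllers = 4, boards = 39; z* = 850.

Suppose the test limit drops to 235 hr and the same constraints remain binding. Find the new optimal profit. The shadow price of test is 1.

847

Δb = -3, so new z* = 850 + (1)·(-3) = 850 − 3 = 847.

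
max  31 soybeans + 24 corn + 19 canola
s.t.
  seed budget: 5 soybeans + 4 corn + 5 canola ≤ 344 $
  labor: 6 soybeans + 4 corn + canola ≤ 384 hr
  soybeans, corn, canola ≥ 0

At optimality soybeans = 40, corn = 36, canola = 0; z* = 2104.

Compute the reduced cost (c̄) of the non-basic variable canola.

Both seed budget and labor are binding at x*.
The binding rows give the dual system: 5·y_seed budget + 6·y_labor = 31 and 4·y_seed budget + 4·y_labor = 24.
→ y_seed budget = 5 and y_labor = 1.
Reduced cost of canola: c₃ − yᵀa₃ = 19 − (5·5 + 1·1) = 19 − 26 = -7.

-7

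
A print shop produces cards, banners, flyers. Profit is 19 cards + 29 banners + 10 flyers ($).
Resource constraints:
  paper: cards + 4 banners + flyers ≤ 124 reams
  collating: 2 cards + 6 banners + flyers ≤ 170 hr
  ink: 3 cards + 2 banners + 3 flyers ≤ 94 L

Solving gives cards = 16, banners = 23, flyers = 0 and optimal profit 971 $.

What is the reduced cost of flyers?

Binding: collating and ink. Non-binding: paper (16 unused).
Since paper is not tight, its dual is 0.
The binding rows give the dual system: 2·y_collating + 3·y_ink = 19 and 6·y_collating + 2·y_ink = 29.
This yields shadow prices y_collating = 3.5, y_ink = 4.
Reduced cost of flyers: c₃ − yᵀa₃ = 10 − (3.5·1 + 4·3) = 10 − 15.5 = -5.5.

-5.5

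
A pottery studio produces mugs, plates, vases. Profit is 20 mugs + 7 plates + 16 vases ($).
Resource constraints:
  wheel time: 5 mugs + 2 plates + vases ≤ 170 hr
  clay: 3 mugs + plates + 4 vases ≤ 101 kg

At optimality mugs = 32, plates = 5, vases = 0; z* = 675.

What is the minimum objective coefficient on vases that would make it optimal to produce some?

Check each constraint at x*: wheel time 170/170 (tight); clay 101/101 (tight).
The binding rows give the dual system: 5·y_wheel time + 3·y_clay = 20 and 2·y_wheel time + 1·y_clay = 7.
This yields shadow prices y_wheel time = 1, y_clay = 5.
vases enters the basis when its profit ≥ yᵀa₃ = 1·1 + 5·4 = 21.

21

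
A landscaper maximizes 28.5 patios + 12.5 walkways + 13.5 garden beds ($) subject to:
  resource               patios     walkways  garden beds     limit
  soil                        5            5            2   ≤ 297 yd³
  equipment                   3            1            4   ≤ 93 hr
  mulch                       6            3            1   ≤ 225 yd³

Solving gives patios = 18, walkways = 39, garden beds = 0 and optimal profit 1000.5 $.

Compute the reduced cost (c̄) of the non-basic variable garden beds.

At the optimum: soil uses 285 of 297 (slack = 12); equipment uses 93 of 93 (binding); mulch uses 225 of 225 (binding).
Since soil is not tight, its dual is 0.
The binding rows give the dual system: 3·y_equipment + 6·y_mulch = 28.5 and 1·y_equipment + 3·y_mulch = 12.5.
Solving: y_equipment = 3.5, y_mulch = 3.
Reduced cost of garden beds: c₃ − yᵀa₃ = 13.5 − (3.5·4 + 3·1) = 13.5 − 17 = -3.5.

-3.5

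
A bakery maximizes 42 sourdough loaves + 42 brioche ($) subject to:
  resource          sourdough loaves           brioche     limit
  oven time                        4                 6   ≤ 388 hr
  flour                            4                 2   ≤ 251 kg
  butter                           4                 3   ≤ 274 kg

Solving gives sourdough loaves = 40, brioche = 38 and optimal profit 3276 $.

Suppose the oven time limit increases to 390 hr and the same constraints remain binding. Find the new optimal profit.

Check each constraint at x*: oven time 388/388 (tight); flour 236/251 (slack 15); butter 274/274 (tight).
Slack constraints have shadow price 0 (complementary slackness).
The binding rows give the dual system: 4·y_oven time + 4·y_butter = 42 and 6·y_oven time + 3·y_butter = 42.
Solving: y_oven time = 3.5, y_butter = 7.
Δz = y_oven time·Δb = 3.5 × (2) = 7, so new z* = 3276 + 7 = 3283.

3283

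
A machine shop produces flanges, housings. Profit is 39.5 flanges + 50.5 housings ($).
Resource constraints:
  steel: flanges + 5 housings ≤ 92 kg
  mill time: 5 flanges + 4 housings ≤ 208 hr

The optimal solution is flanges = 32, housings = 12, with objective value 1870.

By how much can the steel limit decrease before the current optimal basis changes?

50.4

Binding constraints: steel, mill time. The basis is B = [[1,5],[5,4]] with det -21.
Per unit decrease in steel, x* moves by d = (0.1905, -0.2381).
The basis stays optimal until housings reaches 0; allowable decrease = 50.4 kg.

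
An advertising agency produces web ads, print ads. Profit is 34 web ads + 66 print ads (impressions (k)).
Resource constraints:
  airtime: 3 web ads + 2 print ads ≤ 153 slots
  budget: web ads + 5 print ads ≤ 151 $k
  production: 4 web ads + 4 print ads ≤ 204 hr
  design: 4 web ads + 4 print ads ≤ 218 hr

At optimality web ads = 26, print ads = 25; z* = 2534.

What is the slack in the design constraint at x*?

design used = 4·26 + 4·25 = 204; slack = 218 − 204 = 14.

14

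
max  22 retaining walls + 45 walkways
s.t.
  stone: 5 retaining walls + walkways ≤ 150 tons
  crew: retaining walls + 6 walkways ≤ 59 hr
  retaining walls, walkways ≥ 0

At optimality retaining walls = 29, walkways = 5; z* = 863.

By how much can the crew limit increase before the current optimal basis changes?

Binding constraints: stone, crew. The basis is B = [[5,1],[1,6]] with det 29.
Per unit increase in crew, x* moves by d = (-0.0345, 0.1724).
The basis stays optimal until retaining walls reaches 0; allowable increase = 841 hr.

841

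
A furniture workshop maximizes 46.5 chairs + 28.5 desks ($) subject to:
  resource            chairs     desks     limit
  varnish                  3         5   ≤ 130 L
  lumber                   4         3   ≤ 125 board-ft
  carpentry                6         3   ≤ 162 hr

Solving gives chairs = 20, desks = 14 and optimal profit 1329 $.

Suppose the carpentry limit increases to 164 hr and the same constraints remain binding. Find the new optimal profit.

Check each constraint at x*: varnish 130/130 (tight); lumber 122/125 (slack 3); carpentry 162/162 (tight).
By complementary slackness, y = 0 for the non-binding constraint.
Dual feasibility on the basic columns requires 3·y_varnish + 6·y_carpentry = 46.5, 5·y_varnish + 3·y_carpentry = 28.5.
→ y_varnish = 1.5 and y_carpentry = 7.
Δz = y_carpentry·Δb = 7 × (2) = 14, so new z* = 1329 + 14 = 1343.

1343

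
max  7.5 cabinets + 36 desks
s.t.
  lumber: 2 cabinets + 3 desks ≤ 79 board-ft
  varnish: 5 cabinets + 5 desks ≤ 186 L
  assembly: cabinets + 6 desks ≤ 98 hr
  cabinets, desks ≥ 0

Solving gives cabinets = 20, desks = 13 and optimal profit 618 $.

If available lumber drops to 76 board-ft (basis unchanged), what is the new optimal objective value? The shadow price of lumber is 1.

Δb = -3, so new z* = 618 + (1)·(-3) = 618 − 3 = 615.

615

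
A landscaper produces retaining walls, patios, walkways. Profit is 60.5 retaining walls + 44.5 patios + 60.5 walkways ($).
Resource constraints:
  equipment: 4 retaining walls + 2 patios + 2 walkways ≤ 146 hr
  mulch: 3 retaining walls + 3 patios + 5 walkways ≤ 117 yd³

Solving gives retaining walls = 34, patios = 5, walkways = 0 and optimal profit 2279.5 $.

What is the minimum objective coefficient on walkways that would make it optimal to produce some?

63.5

At the optimum: equipment uses 146 of 146 (binding); mulch uses 117 of 117 (binding).
The binding rows give the dual system: 4·y_equipment + 3·y_mulch = 60.5 and 2·y_equipment + 3·y_mulch = 44.5.
Solving: y_equipment = 8, y_mulch = 9.5.
walkways enters the basis when its profit ≥ yᵀa₃ = 8·2 + 9.5·5 = 63.5.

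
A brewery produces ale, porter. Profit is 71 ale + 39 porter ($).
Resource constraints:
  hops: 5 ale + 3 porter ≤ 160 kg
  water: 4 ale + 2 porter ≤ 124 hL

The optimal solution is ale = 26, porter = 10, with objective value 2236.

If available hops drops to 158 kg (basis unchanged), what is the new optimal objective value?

At the optimum: hops uses 160 of 160 (binding); water uses 124 of 124 (binding).
From A_Bᵀ y = c: 5·y_hops + 4·y_water = 71; 3·y_hops + 2·y_water = 39.
→ y_hops = 7 and y_water = 9.
Δz = y_hops·Δb = 7 × (-2) = -14, so new z* = 2236 − 14 = 2222.

2222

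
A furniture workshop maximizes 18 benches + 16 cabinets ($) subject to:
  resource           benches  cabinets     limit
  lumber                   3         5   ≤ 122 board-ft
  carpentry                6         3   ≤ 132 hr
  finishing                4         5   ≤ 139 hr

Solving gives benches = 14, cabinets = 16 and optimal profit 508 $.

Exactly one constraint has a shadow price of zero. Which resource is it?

finishing

lumber: 122/122 (binding)
carpentry: 132/132 (binding)
finishing: 136/139 (slack 3)
By complementary slackness, a constraint with positive slack has shadow price 0 → finishing.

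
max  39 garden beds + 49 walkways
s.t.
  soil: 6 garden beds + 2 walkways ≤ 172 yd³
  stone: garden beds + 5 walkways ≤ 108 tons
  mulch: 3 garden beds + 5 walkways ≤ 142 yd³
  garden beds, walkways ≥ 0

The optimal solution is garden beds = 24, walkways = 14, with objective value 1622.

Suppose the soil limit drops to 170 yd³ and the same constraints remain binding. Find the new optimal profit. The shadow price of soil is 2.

1618

Δb = -2, so new z* = 1622 + (2)·(-2) = 1622 − 4 = 1618.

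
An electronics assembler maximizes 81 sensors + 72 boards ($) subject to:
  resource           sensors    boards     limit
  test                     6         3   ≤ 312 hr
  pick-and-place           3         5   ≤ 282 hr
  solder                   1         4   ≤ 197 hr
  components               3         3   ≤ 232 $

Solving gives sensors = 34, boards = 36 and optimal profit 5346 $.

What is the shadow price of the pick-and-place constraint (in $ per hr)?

At the optimum: test uses 312 of 312 (binding); pick-and-place uses 282 of 282 (binding); solder uses 178 of 197 (slack = 19); components uses 210 of 232 (slack = 22).
Slack constraints have shadow price 0 (complementary slackness).
From A_Bᵀ y = c: 6·y_test + 3·y_pick-and-place = 81; 3·y_test + 5·y_pick-and-place = 72.
→ y_test = 9 and y_pick-and-place = 9.
Shadow price of pick-and-place = 9.

9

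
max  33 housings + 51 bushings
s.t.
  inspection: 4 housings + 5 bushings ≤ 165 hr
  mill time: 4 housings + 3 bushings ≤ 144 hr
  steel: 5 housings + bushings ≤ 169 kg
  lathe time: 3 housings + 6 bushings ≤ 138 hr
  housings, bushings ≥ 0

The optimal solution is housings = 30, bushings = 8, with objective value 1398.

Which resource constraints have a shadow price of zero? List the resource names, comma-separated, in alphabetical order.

inspection, steel

inspection: 160/165 (slack 5)
mill time: 144/144 (binding)
steel: 158/169 (slack 11)
lathe time: 138/138 (binding)
By complementary slackness, a constraint with positive slack has shadow price 0 → inspection, steel.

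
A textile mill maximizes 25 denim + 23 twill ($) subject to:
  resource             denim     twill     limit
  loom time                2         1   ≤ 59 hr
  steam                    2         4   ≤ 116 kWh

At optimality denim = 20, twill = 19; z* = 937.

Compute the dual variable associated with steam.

3.5

Check each constraint at x*: loom time 59/59 (tight); steam 116/116 (tight).
The binding rows give the dual system: 2·y_loom time + 2·y_steam = 25 and 1·y_loom time + 4·y_steam = 23.
This yields shadow prices y_loom time = 9, y_steam = 3.5.
Shadow price of steam = 3.5.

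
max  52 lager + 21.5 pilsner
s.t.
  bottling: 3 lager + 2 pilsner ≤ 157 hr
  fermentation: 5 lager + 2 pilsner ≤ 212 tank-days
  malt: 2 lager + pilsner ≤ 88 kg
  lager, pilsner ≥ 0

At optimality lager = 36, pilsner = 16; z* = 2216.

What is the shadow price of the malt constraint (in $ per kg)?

At the optimum: bottling uses 140 of 157 (slack = 17); fermentation uses 212 of 212 (binding); malt uses 88 of 88 (binding).
Since bottling is not tight, its dual is 0.
The binding rows give the dual system: 5·y_fermentation + 2·y_malt = 52 and 2·y_fermentation + 1·y_malt = 21.5.
This yields shadow prices y_fermentation = 9, y_malt = 3.5.
Shadow price of malt = 3.5.

3.5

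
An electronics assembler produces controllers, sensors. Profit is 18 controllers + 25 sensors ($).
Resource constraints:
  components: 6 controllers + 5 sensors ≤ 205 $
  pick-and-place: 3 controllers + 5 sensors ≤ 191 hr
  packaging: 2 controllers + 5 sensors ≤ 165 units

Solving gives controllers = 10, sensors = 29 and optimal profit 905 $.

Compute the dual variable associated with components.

Check each constraint at x*: components 205/205 (tight); pick-and-place 175/191 (slack 16); packaging 165/165 (tight).
Slack constraints have shadow price 0 (complementary slackness).
From A_Bᵀ y = c: 6·y_components + 2·y_packaging = 18; 5·y_components + 5·y_packaging = 25.
This yields shadow prices y_components = 2, y_packaging = 3.
Shadow price of components = 2.

2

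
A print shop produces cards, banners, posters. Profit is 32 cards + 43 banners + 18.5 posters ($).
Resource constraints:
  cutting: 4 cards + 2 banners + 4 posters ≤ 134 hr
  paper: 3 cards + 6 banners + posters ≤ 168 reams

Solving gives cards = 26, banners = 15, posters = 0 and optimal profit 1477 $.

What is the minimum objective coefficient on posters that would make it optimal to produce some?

Both cutting and paper are binding at x*.
Dual feasibility on the basic columns requires 4·y_cutting + 3·y_paper = 32, 2·y_cutting + 6·y_paper = 43.
Solving: y_cutting = 3.5, y_paper = 6.
posters enters the basis when its profit ≥ yᵀa₃ = 3.5·4 + 6·1 = 20.

20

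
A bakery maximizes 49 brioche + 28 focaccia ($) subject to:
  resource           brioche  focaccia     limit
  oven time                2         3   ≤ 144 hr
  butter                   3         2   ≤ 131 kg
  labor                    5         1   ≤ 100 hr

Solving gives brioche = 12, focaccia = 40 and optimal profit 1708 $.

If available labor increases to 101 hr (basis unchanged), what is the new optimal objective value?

Check each constraint at x*: oven time 144/144 (tight); butter 116/131 (slack 15); labor 100/100 (tight).
Since butter is not tight, its dual is 0.
From A_Bᵀ y = c: 2·y_oven time + 5·y_labor = 49; 3·y_oven time + 1·y_labor = 28.
This yields shadow prices y_oven time = 7, y_labor = 7.
Δz = y_labor·Δb = 7 × (1) = 7, so new z* = 1708 + 7 = 1715.

1715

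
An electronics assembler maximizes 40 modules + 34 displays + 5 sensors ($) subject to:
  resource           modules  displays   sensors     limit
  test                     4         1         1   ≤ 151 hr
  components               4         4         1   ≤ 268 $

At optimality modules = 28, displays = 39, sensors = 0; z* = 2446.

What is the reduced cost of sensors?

Both test and components are binding at x*.
The binding rows give the dual system: 4·y_test + 4·y_components = 40 and 1·y_test + 4·y_components = 34.
Solving: y_test = 2, y_components = 8.
Reduced cost of sensors: c₃ − yᵀa₃ = 5 − (2·1 + 8·1) = 5 − 10 = -5.

-5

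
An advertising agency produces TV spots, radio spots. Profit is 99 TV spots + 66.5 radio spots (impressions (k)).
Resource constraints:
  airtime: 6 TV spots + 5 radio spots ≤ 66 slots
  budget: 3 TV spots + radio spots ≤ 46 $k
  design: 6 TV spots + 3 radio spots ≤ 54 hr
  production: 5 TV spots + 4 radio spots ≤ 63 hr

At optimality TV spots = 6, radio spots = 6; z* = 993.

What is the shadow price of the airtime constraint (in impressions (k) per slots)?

At the optimum: airtime uses 66 of 66 (binding); budget uses 24 of 46 (slack = 22); design uses 54 of 54 (binding); production uses 54 of 63 (slack = 9).
By complementary slackness, y = 0 for the non-binding constraints.
Dual feasibility on the basic columns requires 6·y_airtime + 6·y_design = 99, 5·y_airtime + 3·y_design = 66.5.
This yields shadow prices y_airtime = 8.5, y_design = 8.
Shadow price of airtime = 8.5.

8.5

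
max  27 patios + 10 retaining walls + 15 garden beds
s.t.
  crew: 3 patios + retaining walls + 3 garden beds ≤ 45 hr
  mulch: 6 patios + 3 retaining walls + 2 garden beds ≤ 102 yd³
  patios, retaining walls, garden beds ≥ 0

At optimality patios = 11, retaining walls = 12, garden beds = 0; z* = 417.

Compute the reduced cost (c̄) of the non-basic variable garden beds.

-8

Check each constraint at x*: crew 45/45 (tight); mulch 102/102 (tight).
The binding rows give the dual system: 3·y_crew + 6·y_mulch = 27 and 1·y_crew + 3·y_mulch = 10.
→ y_crew = 7 and y_mulch = 1.
Reduced cost of garden beds: c₃ − yᵀa₃ = 15 − (7·3 + 1·2) = 15 − 23 = -8.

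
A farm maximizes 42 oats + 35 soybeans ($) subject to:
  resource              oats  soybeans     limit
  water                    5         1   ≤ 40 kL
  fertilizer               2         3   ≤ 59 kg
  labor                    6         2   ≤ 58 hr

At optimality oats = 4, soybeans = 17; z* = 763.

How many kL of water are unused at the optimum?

3

water used = 5·4 + 1·17 = 37; slack = 40 − 37 = 3.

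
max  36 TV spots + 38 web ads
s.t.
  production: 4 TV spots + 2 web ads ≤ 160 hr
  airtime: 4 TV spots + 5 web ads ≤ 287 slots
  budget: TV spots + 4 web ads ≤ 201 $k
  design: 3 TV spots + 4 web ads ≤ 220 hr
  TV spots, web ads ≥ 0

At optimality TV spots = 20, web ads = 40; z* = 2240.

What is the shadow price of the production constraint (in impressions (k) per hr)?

Binding: production and design. Non-binding: airtime (7 unused), budget (21 unused).
Since airtime, budget are not tight, their duals are 0.
From A_Bᵀ y = c: 4·y_production + 3·y_design = 36; 2·y_production + 4·y_design = 38.
Solving: y_production = 3, y_design = 8.
Shadow price of production = 3.

3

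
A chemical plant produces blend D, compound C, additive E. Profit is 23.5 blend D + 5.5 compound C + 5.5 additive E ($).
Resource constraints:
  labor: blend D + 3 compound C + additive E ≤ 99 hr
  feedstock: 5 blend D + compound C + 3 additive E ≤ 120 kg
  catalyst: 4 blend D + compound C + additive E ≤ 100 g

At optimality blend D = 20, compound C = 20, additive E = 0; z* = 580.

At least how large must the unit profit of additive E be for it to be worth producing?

8.5

Binding: feedstock and catalyst. Non-binding: labor (19 unused).
By complementary slackness, y = 0 for the non-binding constraint.
The binding rows give the dual system: 5·y_feedstock + 4·y_catalyst = 23.5 and 1·y_feedstock + 1·y_catalyst = 5.5.
Solving: y_feedstock = 1.5, y_catalyst = 4.
additive E enters the basis when its profit ≥ yᵀa₃ = 1.5·3 + 4·1 = 8.5.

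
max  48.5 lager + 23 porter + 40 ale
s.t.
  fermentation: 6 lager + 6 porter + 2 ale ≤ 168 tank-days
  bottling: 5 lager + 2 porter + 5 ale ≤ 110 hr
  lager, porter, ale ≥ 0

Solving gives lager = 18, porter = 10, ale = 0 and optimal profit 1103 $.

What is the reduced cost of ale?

-4.5

At the optimum: fermentation uses 168 of 168 (binding); bottling uses 110 of 110 (binding).
Dual feasibility on the basic columns requires 6·y_fermentation + 5·y_bottling = 48.5, 6·y_fermentation + 2·y_bottling = 23.
→ y_fermentation = 1 and y_bottling = 8.5.
Reduced cost of ale: c₃ − yᵀa₃ = 40 − (1·2 + 8.5·5) = 40 − 44.5 = -4.5.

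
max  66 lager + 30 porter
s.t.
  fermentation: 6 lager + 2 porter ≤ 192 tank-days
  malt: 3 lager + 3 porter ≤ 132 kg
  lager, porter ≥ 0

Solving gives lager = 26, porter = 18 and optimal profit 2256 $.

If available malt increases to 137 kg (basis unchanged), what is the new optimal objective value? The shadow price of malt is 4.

Δb = 5, so new z* = 2256 + (4)·(5) = 2256 + 20 = 2276.

2276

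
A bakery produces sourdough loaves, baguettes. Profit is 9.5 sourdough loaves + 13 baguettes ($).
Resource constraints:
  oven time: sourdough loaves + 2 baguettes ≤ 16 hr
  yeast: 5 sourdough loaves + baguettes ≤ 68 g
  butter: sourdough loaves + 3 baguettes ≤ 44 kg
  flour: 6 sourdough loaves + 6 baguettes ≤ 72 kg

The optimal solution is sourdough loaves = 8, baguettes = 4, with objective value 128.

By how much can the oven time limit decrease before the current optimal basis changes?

Binding constraints: oven time, flour. The basis is B = [[1,2],[6,6]] with det -6.
Per unit decrease in oven time, x* moves by d = (1, -1).
The basis stays optimal until baguettes reaches 0; allowable decrease = 4 hr.

4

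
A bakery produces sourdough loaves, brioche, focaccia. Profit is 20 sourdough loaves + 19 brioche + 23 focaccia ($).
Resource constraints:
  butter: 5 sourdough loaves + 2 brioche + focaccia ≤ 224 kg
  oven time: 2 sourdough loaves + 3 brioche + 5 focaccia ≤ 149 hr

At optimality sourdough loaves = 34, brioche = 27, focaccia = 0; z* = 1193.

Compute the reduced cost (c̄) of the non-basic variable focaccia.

-4

Both butter and oven time are binding at x*.
From A_Bᵀ y = c: 5·y_butter + 2·y_oven time = 20; 2·y_butter + 3·y_oven time = 19.
This yields shadow prices y_butter = 2, y_oven time = 5.
Reduced cost of focaccia: c₃ − yᵀa₃ = 23 − (2·1 + 5·5) = 23 − 27 = -4.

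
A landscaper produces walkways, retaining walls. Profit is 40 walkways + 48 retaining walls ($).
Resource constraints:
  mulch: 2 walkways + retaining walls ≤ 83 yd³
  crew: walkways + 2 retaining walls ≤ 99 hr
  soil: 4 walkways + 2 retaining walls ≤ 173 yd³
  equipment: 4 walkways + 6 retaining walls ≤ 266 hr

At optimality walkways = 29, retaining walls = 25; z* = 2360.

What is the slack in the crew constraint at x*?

20

crew used = 1·29 + 2·25 = 79; slack = 99 − 79 = 20.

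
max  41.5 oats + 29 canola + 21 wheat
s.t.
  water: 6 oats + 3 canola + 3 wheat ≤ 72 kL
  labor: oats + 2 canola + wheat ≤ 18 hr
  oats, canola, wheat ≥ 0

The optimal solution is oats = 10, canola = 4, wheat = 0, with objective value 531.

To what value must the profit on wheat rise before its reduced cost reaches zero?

23.5

Check each constraint at x*: water 72/72 (tight); labor 18/18 (tight).
From A_Bᵀ y = c: 6·y_water + 1·y_labor = 41.5; 3·y_water + 2·y_labor = 29.
→ y_water = 6 and y_labor = 5.5.
wheat enters the basis when its profit ≥ yᵀa₃ = 6·3 + 5.5·1 = 23.5.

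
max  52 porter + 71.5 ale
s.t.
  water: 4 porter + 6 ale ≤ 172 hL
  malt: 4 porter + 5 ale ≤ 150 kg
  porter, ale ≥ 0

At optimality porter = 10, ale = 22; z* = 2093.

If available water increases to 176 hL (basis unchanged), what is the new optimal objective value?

Check each constraint at x*: water 172/172 (tight); malt 150/150 (tight).
Dual feasibility on the basic columns requires 4·y_water + 4·y_malt = 52, 6·y_water + 5·y_malt = 71.5.
Solving: y_water = 6.5, y_malt = 6.5.
Δz = y_water·Δb = 6.5 × (4) = 26, so new z* = 2093 + 26 = 2119.

2119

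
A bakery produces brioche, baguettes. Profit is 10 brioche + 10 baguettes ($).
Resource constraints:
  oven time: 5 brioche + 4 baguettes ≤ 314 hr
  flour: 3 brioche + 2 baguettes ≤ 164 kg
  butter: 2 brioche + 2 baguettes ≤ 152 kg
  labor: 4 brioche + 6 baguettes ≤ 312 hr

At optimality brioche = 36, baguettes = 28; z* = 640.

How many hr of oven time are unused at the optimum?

22

oven time used = 5·36 + 4·28 = 292; slack = 314 − 292 = 22.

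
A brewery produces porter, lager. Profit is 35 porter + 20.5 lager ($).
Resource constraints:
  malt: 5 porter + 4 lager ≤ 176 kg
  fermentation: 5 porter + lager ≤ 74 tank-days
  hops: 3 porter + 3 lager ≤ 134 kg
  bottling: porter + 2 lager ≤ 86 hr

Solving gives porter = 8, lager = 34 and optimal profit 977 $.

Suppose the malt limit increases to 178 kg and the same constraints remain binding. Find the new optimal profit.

986

At the optimum: malt uses 176 of 176 (binding); fermentation uses 74 of 74 (binding); hops uses 126 of 134 (slack = 8); bottling uses 76 of 86 (slack = 10).
By complementary slackness, y = 0 for the non-binding constraints.
Dual feasibility on the basic columns requires 5·y_malt + 5·y_fermentation = 35, 4·y_malt + 1·y_fermentation = 20.5.
This yields shadow prices y_malt = 4.5, y_fermentation = 2.5.
Δz = y_malt·Δb = 4.5 × (2) = 9, so new z* = 977 + 9 = 986.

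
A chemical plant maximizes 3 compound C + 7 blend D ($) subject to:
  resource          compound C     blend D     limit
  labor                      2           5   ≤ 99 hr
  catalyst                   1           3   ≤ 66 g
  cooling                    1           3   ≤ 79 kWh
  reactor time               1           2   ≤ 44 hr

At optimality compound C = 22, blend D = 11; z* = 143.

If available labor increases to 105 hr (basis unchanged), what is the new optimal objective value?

149

Check each constraint at x*: labor 99/99 (tight); catalyst 55/66 (slack 11); cooling 55/79 (slack 24); reactor time 44/44 (tight).
Slack constraints have shadow price 0 (complementary slackness).
The binding rows give the dual system: 2·y_labor + 1·y_reactor time = 3 and 5·y_labor + 2·y_reactor time = 7.
→ y_labor = 1 and y_reactor time = 1.
Δz = y_labor·Δb = 1 × (6) = 6, so new z* = 143 + 6 = 149.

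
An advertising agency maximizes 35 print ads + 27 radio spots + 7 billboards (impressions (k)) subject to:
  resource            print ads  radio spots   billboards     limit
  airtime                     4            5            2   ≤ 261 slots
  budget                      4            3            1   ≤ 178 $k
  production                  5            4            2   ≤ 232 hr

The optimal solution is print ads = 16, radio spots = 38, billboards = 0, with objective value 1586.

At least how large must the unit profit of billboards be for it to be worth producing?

11

Check each constraint at x*: airtime 254/261 (slack 7); budget 178/178 (tight); production 232/232 (tight).
Slack constraints have shadow price 0 (complementary slackness).
From A_Bᵀ y = c: 4·y_budget + 5·y_production = 35; 3·y_budget + 4·y_production = 27.
→ y_budget = 5 and y_production = 3.
billboards enters the basis when its profit ≥ yᵀa₃ = 5·1 + 3·2 = 11.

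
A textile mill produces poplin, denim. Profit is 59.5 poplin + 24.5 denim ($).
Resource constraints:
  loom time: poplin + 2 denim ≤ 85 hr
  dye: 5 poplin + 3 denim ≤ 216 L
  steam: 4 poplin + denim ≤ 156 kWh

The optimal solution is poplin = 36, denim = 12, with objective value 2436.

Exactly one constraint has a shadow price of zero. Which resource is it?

loom time

loom time: 60/85 (slack 25)
dye: 216/216 (binding)
steam: 156/156 (binding)
By complementary slackness, a constraint with positive slack has shadow price 0 → loom time.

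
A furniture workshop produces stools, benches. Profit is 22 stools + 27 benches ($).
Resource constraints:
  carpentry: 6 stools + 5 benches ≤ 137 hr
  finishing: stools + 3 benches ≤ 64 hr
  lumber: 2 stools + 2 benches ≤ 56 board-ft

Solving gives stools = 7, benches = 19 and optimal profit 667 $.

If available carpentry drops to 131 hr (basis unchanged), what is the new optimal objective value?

649

At the optimum: carpentry uses 137 of 137 (binding); finishing uses 64 of 64 (binding); lumber uses 52 of 56 (slack = 4).
Slack constraints have shadow price 0 (complementary slackness).
From A_Bᵀ y = c: 6·y_carpentry + 1·y_finishing = 22; 5·y_carpentry + 3·y_finishing = 27.
Solving: y_carpentry = 3, y_finishing = 4.
Δz = y_carpentry·Δb = 3 × (-6) = -18, so new z* = 667 − 18 = 649.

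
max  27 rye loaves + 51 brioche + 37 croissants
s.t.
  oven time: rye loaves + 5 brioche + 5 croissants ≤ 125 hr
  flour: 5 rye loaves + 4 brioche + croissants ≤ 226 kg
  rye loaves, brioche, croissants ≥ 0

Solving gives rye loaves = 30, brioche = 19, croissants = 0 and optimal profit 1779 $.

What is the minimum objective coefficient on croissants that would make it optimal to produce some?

39

At the optimum: oven time uses 125 of 125 (binding); flour uses 226 of 226 (binding).
The binding rows give the dual system: 1·y_oven time + 5·y_flour = 27 and 5·y_oven time + 4·y_flour = 51.
Solving: y_oven time = 7, y_flour = 4.
croissants enters the basis when its profit ≥ yᵀa₃ = 7·5 + 4·1 = 39.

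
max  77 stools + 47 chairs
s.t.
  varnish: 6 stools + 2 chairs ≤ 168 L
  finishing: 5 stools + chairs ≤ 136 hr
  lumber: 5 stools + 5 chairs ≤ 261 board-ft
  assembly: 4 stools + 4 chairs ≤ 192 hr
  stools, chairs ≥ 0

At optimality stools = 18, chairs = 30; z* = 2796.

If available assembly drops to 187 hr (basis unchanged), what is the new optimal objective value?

Binding: varnish and assembly. Non-binding: finishing (16 unused), lumber (21 unused).
Slack constraints have shadow price 0 (complementary slackness).
The binding rows give the dual system: 6·y_varnish + 4·y_assembly = 77 and 2·y_varnish + 4·y_assembly = 47.
→ y_varnish = 7.5 and y_assembly = 8.
Δz = y_assembly·Δb = 8 × (-5) = -40, so new z* = 2796 − 40 = 2756.

2756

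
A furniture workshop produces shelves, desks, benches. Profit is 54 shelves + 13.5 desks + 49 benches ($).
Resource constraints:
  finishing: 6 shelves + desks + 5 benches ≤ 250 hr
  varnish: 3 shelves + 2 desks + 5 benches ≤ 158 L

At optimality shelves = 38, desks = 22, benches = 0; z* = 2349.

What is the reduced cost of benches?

Both finishing and varnish are binding at x*.
The binding rows give the dual system: 6·y_finishing + 3·y_varnish = 54 and 1·y_finishing + 2·y_varnish = 13.5.
→ y_finishing = 7.5 and y_varnish = 3.
Reduced cost of benches: c₃ − yᵀa₃ = 49 − (7.5·5 + 3·5) = 49 − 52.5 = -3.5.

-3.5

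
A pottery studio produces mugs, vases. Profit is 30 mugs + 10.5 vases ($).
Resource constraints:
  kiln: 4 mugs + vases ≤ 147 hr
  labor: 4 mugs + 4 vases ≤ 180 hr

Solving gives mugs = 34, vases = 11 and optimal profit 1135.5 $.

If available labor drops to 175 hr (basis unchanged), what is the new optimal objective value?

1130.5

Both kiln and labor are binding at x*.
Dual feasibility on the basic columns requires 4·y_kiln + 4·y_labor = 30, 1·y_kiln + 4·y_labor = 10.5.
Solving: y_kiln = 6.5, y_labor = 1.
Δz = y_labor·Δb = 1 × (-5) = -5, so new z* = 1135.5 − 5 = 1130.5.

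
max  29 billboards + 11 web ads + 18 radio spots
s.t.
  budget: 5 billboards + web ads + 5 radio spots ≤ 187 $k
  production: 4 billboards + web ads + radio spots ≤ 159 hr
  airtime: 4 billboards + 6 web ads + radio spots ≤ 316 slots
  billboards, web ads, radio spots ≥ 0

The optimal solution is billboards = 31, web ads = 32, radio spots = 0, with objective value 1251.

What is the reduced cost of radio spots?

-8

At the optimum: budget uses 187 of 187 (binding); production uses 156 of 159 (slack = 3); airtime uses 316 of 316 (binding).
By complementary slackness, y = 0 for the non-binding constraint.
The binding rows give the dual system: 5·y_budget + 4·y_airtime = 29 and 1·y_budget + 6·y_airtime = 11.
→ y_budget = 5 and y_airtime = 1.
Reduced cost of radio spots: c₃ − yᵀa₃ = 18 − (5·5 + 1·1) = 18 − 26 = -8.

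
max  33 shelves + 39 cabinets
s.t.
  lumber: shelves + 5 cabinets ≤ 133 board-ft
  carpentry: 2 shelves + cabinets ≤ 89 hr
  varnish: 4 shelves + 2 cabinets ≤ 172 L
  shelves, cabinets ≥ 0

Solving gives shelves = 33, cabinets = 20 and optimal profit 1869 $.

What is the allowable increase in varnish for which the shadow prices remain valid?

Binding constraints: lumber, varnish. The basis is B = [[1,5],[4,2]] with det -18.
Per unit increase in varnish, x* moves by d = (0.2778, -0.0556).
The basis stays optimal until carpentry becomes binding; allowable increase = 6 L.

6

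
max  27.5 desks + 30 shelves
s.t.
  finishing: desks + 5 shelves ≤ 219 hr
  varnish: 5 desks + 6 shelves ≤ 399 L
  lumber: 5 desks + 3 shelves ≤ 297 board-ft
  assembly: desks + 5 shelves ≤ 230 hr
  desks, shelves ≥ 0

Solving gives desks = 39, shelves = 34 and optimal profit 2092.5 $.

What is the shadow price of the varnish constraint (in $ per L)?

4.5

At the optimum: finishing uses 209 of 219 (slack = 10); varnish uses 399 of 399 (binding); lumber uses 297 of 297 (binding); assembly uses 209 of 230 (slack = 21).
By complementary slackness, y = 0 for the non-binding constraints.
From A_Bᵀ y = c: 5·y_varnish + 5·y_lumber = 27.5; 6·y_varnish + 3·y_lumber = 30.
This yields shadow prices y_varnish = 4.5, y_lumber = 1.
Shadow price of varnish = 4.5.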